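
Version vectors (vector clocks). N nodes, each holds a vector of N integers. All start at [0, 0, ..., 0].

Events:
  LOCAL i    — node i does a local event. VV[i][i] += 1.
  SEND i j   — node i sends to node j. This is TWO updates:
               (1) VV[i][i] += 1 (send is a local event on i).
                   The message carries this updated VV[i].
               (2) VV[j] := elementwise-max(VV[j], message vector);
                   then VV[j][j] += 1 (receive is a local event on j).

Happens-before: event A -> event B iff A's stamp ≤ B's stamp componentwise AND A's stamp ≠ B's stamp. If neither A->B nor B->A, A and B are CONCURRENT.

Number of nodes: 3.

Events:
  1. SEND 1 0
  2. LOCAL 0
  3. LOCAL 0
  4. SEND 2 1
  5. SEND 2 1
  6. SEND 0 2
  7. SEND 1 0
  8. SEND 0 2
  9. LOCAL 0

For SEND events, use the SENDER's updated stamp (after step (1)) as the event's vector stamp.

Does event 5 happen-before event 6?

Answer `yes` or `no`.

Initial: VV[0]=[0, 0, 0]
Initial: VV[1]=[0, 0, 0]
Initial: VV[2]=[0, 0, 0]
Event 1: SEND 1->0: VV[1][1]++ -> VV[1]=[0, 1, 0], msg_vec=[0, 1, 0]; VV[0]=max(VV[0],msg_vec) then VV[0][0]++ -> VV[0]=[1, 1, 0]
Event 2: LOCAL 0: VV[0][0]++ -> VV[0]=[2, 1, 0]
Event 3: LOCAL 0: VV[0][0]++ -> VV[0]=[3, 1, 0]
Event 4: SEND 2->1: VV[2][2]++ -> VV[2]=[0, 0, 1], msg_vec=[0, 0, 1]; VV[1]=max(VV[1],msg_vec) then VV[1][1]++ -> VV[1]=[0, 2, 1]
Event 5: SEND 2->1: VV[2][2]++ -> VV[2]=[0, 0, 2], msg_vec=[0, 0, 2]; VV[1]=max(VV[1],msg_vec) then VV[1][1]++ -> VV[1]=[0, 3, 2]
Event 6: SEND 0->2: VV[0][0]++ -> VV[0]=[4, 1, 0], msg_vec=[4, 1, 0]; VV[2]=max(VV[2],msg_vec) then VV[2][2]++ -> VV[2]=[4, 1, 3]
Event 7: SEND 1->0: VV[1][1]++ -> VV[1]=[0, 4, 2], msg_vec=[0, 4, 2]; VV[0]=max(VV[0],msg_vec) then VV[0][0]++ -> VV[0]=[5, 4, 2]
Event 8: SEND 0->2: VV[0][0]++ -> VV[0]=[6, 4, 2], msg_vec=[6, 4, 2]; VV[2]=max(VV[2],msg_vec) then VV[2][2]++ -> VV[2]=[6, 4, 4]
Event 9: LOCAL 0: VV[0][0]++ -> VV[0]=[7, 4, 2]
Event 5 stamp: [0, 0, 2]
Event 6 stamp: [4, 1, 0]
[0, 0, 2] <= [4, 1, 0]? False. Equal? False. Happens-before: False

Answer: no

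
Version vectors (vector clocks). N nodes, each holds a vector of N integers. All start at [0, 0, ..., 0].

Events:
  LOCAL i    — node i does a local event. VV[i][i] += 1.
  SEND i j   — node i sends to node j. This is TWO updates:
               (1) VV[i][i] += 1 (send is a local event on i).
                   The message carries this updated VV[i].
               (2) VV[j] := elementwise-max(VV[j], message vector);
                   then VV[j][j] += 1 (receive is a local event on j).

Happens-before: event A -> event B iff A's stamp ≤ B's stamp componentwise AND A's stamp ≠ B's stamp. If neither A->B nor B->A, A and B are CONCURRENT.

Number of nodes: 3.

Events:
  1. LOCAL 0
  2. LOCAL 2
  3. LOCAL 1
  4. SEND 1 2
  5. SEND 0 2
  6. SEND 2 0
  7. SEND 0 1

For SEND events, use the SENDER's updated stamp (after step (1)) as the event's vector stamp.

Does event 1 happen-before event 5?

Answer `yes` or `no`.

Initial: VV[0]=[0, 0, 0]
Initial: VV[1]=[0, 0, 0]
Initial: VV[2]=[0, 0, 0]
Event 1: LOCAL 0: VV[0][0]++ -> VV[0]=[1, 0, 0]
Event 2: LOCAL 2: VV[2][2]++ -> VV[2]=[0, 0, 1]
Event 3: LOCAL 1: VV[1][1]++ -> VV[1]=[0, 1, 0]
Event 4: SEND 1->2: VV[1][1]++ -> VV[1]=[0, 2, 0], msg_vec=[0, 2, 0]; VV[2]=max(VV[2],msg_vec) then VV[2][2]++ -> VV[2]=[0, 2, 2]
Event 5: SEND 0->2: VV[0][0]++ -> VV[0]=[2, 0, 0], msg_vec=[2, 0, 0]; VV[2]=max(VV[2],msg_vec) then VV[2][2]++ -> VV[2]=[2, 2, 3]
Event 6: SEND 2->0: VV[2][2]++ -> VV[2]=[2, 2, 4], msg_vec=[2, 2, 4]; VV[0]=max(VV[0],msg_vec) then VV[0][0]++ -> VV[0]=[3, 2, 4]
Event 7: SEND 0->1: VV[0][0]++ -> VV[0]=[4, 2, 4], msg_vec=[4, 2, 4]; VV[1]=max(VV[1],msg_vec) then VV[1][1]++ -> VV[1]=[4, 3, 4]
Event 1 stamp: [1, 0, 0]
Event 5 stamp: [2, 0, 0]
[1, 0, 0] <= [2, 0, 0]? True. Equal? False. Happens-before: True

Answer: yes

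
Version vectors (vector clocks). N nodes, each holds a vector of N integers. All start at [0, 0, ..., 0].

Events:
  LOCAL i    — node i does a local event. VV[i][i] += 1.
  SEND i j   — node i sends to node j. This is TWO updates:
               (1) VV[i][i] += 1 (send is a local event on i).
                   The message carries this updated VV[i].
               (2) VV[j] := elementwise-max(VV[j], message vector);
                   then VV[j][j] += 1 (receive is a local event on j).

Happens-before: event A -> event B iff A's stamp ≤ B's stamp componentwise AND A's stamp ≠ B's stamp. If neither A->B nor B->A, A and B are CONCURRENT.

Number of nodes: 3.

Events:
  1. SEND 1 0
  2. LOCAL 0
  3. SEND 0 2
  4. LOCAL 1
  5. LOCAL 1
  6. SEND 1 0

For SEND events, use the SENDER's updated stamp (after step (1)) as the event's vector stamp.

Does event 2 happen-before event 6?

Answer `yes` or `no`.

Initial: VV[0]=[0, 0, 0]
Initial: VV[1]=[0, 0, 0]
Initial: VV[2]=[0, 0, 0]
Event 1: SEND 1->0: VV[1][1]++ -> VV[1]=[0, 1, 0], msg_vec=[0, 1, 0]; VV[0]=max(VV[0],msg_vec) then VV[0][0]++ -> VV[0]=[1, 1, 0]
Event 2: LOCAL 0: VV[0][0]++ -> VV[0]=[2, 1, 0]
Event 3: SEND 0->2: VV[0][0]++ -> VV[0]=[3, 1, 0], msg_vec=[3, 1, 0]; VV[2]=max(VV[2],msg_vec) then VV[2][2]++ -> VV[2]=[3, 1, 1]
Event 4: LOCAL 1: VV[1][1]++ -> VV[1]=[0, 2, 0]
Event 5: LOCAL 1: VV[1][1]++ -> VV[1]=[0, 3, 0]
Event 6: SEND 1->0: VV[1][1]++ -> VV[1]=[0, 4, 0], msg_vec=[0, 4, 0]; VV[0]=max(VV[0],msg_vec) then VV[0][0]++ -> VV[0]=[4, 4, 0]
Event 2 stamp: [2, 1, 0]
Event 6 stamp: [0, 4, 0]
[2, 1, 0] <= [0, 4, 0]? False. Equal? False. Happens-before: False

Answer: no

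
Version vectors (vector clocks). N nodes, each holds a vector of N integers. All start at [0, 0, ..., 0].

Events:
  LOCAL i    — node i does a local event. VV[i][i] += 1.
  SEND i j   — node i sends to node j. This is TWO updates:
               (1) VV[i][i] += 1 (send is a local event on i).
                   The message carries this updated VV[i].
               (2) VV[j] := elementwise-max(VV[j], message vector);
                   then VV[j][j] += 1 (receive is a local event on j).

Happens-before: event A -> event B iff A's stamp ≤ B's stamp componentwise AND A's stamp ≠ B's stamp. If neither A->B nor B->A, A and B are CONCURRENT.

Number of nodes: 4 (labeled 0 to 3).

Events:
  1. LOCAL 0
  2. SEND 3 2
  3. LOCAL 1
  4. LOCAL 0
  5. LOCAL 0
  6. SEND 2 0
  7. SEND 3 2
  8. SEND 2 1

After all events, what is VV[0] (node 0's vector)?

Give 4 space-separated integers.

Initial: VV[0]=[0, 0, 0, 0]
Initial: VV[1]=[0, 0, 0, 0]
Initial: VV[2]=[0, 0, 0, 0]
Initial: VV[3]=[0, 0, 0, 0]
Event 1: LOCAL 0: VV[0][0]++ -> VV[0]=[1, 0, 0, 0]
Event 2: SEND 3->2: VV[3][3]++ -> VV[3]=[0, 0, 0, 1], msg_vec=[0, 0, 0, 1]; VV[2]=max(VV[2],msg_vec) then VV[2][2]++ -> VV[2]=[0, 0, 1, 1]
Event 3: LOCAL 1: VV[1][1]++ -> VV[1]=[0, 1, 0, 0]
Event 4: LOCAL 0: VV[0][0]++ -> VV[0]=[2, 0, 0, 0]
Event 5: LOCAL 0: VV[0][0]++ -> VV[0]=[3, 0, 0, 0]
Event 6: SEND 2->0: VV[2][2]++ -> VV[2]=[0, 0, 2, 1], msg_vec=[0, 0, 2, 1]; VV[0]=max(VV[0],msg_vec) then VV[0][0]++ -> VV[0]=[4, 0, 2, 1]
Event 7: SEND 3->2: VV[3][3]++ -> VV[3]=[0, 0, 0, 2], msg_vec=[0, 0, 0, 2]; VV[2]=max(VV[2],msg_vec) then VV[2][2]++ -> VV[2]=[0, 0, 3, 2]
Event 8: SEND 2->1: VV[2][2]++ -> VV[2]=[0, 0, 4, 2], msg_vec=[0, 0, 4, 2]; VV[1]=max(VV[1],msg_vec) then VV[1][1]++ -> VV[1]=[0, 2, 4, 2]
Final vectors: VV[0]=[4, 0, 2, 1]; VV[1]=[0, 2, 4, 2]; VV[2]=[0, 0, 4, 2]; VV[3]=[0, 0, 0, 2]

Answer: 4 0 2 1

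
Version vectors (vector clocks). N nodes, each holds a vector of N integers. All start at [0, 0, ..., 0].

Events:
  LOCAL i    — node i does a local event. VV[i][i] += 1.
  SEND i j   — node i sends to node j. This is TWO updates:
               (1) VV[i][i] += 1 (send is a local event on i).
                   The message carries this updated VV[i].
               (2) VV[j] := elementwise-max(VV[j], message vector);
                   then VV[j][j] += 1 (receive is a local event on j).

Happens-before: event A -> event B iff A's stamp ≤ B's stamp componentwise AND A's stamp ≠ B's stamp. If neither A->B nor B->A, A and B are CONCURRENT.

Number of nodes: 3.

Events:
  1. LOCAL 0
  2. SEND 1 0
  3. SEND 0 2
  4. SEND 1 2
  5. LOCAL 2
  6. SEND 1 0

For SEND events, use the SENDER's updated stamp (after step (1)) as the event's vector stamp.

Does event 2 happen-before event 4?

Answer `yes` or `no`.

Answer: yes

Derivation:
Initial: VV[0]=[0, 0, 0]
Initial: VV[1]=[0, 0, 0]
Initial: VV[2]=[0, 0, 0]
Event 1: LOCAL 0: VV[0][0]++ -> VV[0]=[1, 0, 0]
Event 2: SEND 1->0: VV[1][1]++ -> VV[1]=[0, 1, 0], msg_vec=[0, 1, 0]; VV[0]=max(VV[0],msg_vec) then VV[0][0]++ -> VV[0]=[2, 1, 0]
Event 3: SEND 0->2: VV[0][0]++ -> VV[0]=[3, 1, 0], msg_vec=[3, 1, 0]; VV[2]=max(VV[2],msg_vec) then VV[2][2]++ -> VV[2]=[3, 1, 1]
Event 4: SEND 1->2: VV[1][1]++ -> VV[1]=[0, 2, 0], msg_vec=[0, 2, 0]; VV[2]=max(VV[2],msg_vec) then VV[2][2]++ -> VV[2]=[3, 2, 2]
Event 5: LOCAL 2: VV[2][2]++ -> VV[2]=[3, 2, 3]
Event 6: SEND 1->0: VV[1][1]++ -> VV[1]=[0, 3, 0], msg_vec=[0, 3, 0]; VV[0]=max(VV[0],msg_vec) then VV[0][0]++ -> VV[0]=[4, 3, 0]
Event 2 stamp: [0, 1, 0]
Event 4 stamp: [0, 2, 0]
[0, 1, 0] <= [0, 2, 0]? True. Equal? False. Happens-before: True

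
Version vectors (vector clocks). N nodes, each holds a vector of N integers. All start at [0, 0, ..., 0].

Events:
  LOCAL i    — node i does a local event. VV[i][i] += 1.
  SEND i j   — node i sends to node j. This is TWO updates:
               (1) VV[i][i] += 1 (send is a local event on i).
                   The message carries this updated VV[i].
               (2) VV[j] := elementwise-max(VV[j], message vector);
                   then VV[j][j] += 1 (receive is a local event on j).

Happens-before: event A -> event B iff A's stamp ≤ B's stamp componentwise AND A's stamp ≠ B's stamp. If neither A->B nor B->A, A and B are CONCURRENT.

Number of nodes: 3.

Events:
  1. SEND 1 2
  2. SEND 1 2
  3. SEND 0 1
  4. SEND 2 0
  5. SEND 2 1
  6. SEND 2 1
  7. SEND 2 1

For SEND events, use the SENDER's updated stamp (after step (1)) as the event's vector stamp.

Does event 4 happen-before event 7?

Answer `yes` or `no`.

Answer: yes

Derivation:
Initial: VV[0]=[0, 0, 0]
Initial: VV[1]=[0, 0, 0]
Initial: VV[2]=[0, 0, 0]
Event 1: SEND 1->2: VV[1][1]++ -> VV[1]=[0, 1, 0], msg_vec=[0, 1, 0]; VV[2]=max(VV[2],msg_vec) then VV[2][2]++ -> VV[2]=[0, 1, 1]
Event 2: SEND 1->2: VV[1][1]++ -> VV[1]=[0, 2, 0], msg_vec=[0, 2, 0]; VV[2]=max(VV[2],msg_vec) then VV[2][2]++ -> VV[2]=[0, 2, 2]
Event 3: SEND 0->1: VV[0][0]++ -> VV[0]=[1, 0, 0], msg_vec=[1, 0, 0]; VV[1]=max(VV[1],msg_vec) then VV[1][1]++ -> VV[1]=[1, 3, 0]
Event 4: SEND 2->0: VV[2][2]++ -> VV[2]=[0, 2, 3], msg_vec=[0, 2, 3]; VV[0]=max(VV[0],msg_vec) then VV[0][0]++ -> VV[0]=[2, 2, 3]
Event 5: SEND 2->1: VV[2][2]++ -> VV[2]=[0, 2, 4], msg_vec=[0, 2, 4]; VV[1]=max(VV[1],msg_vec) then VV[1][1]++ -> VV[1]=[1, 4, 4]
Event 6: SEND 2->1: VV[2][2]++ -> VV[2]=[0, 2, 5], msg_vec=[0, 2, 5]; VV[1]=max(VV[1],msg_vec) then VV[1][1]++ -> VV[1]=[1, 5, 5]
Event 7: SEND 2->1: VV[2][2]++ -> VV[2]=[0, 2, 6], msg_vec=[0, 2, 6]; VV[1]=max(VV[1],msg_vec) then VV[1][1]++ -> VV[1]=[1, 6, 6]
Event 4 stamp: [0, 2, 3]
Event 7 stamp: [0, 2, 6]
[0, 2, 3] <= [0, 2, 6]? True. Equal? False. Happens-before: True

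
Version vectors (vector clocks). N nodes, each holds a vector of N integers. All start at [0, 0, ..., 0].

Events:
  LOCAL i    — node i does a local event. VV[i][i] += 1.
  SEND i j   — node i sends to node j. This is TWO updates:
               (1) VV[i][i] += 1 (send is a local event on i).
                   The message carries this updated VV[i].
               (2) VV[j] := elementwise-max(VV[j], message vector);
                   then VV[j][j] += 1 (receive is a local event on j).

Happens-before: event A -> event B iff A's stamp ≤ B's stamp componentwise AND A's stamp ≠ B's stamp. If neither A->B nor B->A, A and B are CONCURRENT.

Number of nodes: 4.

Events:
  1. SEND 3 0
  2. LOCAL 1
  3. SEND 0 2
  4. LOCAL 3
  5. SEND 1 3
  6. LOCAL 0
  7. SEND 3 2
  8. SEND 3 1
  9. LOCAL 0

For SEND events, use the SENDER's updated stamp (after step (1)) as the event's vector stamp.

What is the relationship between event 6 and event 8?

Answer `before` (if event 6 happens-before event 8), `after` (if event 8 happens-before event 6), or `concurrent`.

Initial: VV[0]=[0, 0, 0, 0]
Initial: VV[1]=[0, 0, 0, 0]
Initial: VV[2]=[0, 0, 0, 0]
Initial: VV[3]=[0, 0, 0, 0]
Event 1: SEND 3->0: VV[3][3]++ -> VV[3]=[0, 0, 0, 1], msg_vec=[0, 0, 0, 1]; VV[0]=max(VV[0],msg_vec) then VV[0][0]++ -> VV[0]=[1, 0, 0, 1]
Event 2: LOCAL 1: VV[1][1]++ -> VV[1]=[0, 1, 0, 0]
Event 3: SEND 0->2: VV[0][0]++ -> VV[0]=[2, 0, 0, 1], msg_vec=[2, 0, 0, 1]; VV[2]=max(VV[2],msg_vec) then VV[2][2]++ -> VV[2]=[2, 0, 1, 1]
Event 4: LOCAL 3: VV[3][3]++ -> VV[3]=[0, 0, 0, 2]
Event 5: SEND 1->3: VV[1][1]++ -> VV[1]=[0, 2, 0, 0], msg_vec=[0, 2, 0, 0]; VV[3]=max(VV[3],msg_vec) then VV[3][3]++ -> VV[3]=[0, 2, 0, 3]
Event 6: LOCAL 0: VV[0][0]++ -> VV[0]=[3, 0, 0, 1]
Event 7: SEND 3->2: VV[3][3]++ -> VV[3]=[0, 2, 0, 4], msg_vec=[0, 2, 0, 4]; VV[2]=max(VV[2],msg_vec) then VV[2][2]++ -> VV[2]=[2, 2, 2, 4]
Event 8: SEND 3->1: VV[3][3]++ -> VV[3]=[0, 2, 0, 5], msg_vec=[0, 2, 0, 5]; VV[1]=max(VV[1],msg_vec) then VV[1][1]++ -> VV[1]=[0, 3, 0, 5]
Event 9: LOCAL 0: VV[0][0]++ -> VV[0]=[4, 0, 0, 1]
Event 6 stamp: [3, 0, 0, 1]
Event 8 stamp: [0, 2, 0, 5]
[3, 0, 0, 1] <= [0, 2, 0, 5]? False
[0, 2, 0, 5] <= [3, 0, 0, 1]? False
Relation: concurrent

Answer: concurrent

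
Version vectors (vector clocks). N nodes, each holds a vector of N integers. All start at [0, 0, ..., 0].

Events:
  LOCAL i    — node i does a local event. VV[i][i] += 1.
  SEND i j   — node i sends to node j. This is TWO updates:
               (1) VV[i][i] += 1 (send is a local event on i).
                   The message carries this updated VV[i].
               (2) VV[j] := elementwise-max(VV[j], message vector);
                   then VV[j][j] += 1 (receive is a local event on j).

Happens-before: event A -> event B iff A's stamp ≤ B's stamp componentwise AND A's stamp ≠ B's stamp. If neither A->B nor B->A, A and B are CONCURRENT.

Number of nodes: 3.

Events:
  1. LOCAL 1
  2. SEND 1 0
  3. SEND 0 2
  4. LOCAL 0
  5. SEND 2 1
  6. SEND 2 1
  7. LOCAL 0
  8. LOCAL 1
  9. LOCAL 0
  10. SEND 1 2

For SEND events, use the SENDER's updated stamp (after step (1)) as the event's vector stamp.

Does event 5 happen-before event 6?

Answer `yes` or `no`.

Initial: VV[0]=[0, 0, 0]
Initial: VV[1]=[0, 0, 0]
Initial: VV[2]=[0, 0, 0]
Event 1: LOCAL 1: VV[1][1]++ -> VV[1]=[0, 1, 0]
Event 2: SEND 1->0: VV[1][1]++ -> VV[1]=[0, 2, 0], msg_vec=[0, 2, 0]; VV[0]=max(VV[0],msg_vec) then VV[0][0]++ -> VV[0]=[1, 2, 0]
Event 3: SEND 0->2: VV[0][0]++ -> VV[0]=[2, 2, 0], msg_vec=[2, 2, 0]; VV[2]=max(VV[2],msg_vec) then VV[2][2]++ -> VV[2]=[2, 2, 1]
Event 4: LOCAL 0: VV[0][0]++ -> VV[0]=[3, 2, 0]
Event 5: SEND 2->1: VV[2][2]++ -> VV[2]=[2, 2, 2], msg_vec=[2, 2, 2]; VV[1]=max(VV[1],msg_vec) then VV[1][1]++ -> VV[1]=[2, 3, 2]
Event 6: SEND 2->1: VV[2][2]++ -> VV[2]=[2, 2, 3], msg_vec=[2, 2, 3]; VV[1]=max(VV[1],msg_vec) then VV[1][1]++ -> VV[1]=[2, 4, 3]
Event 7: LOCAL 0: VV[0][0]++ -> VV[0]=[4, 2, 0]
Event 8: LOCAL 1: VV[1][1]++ -> VV[1]=[2, 5, 3]
Event 9: LOCAL 0: VV[0][0]++ -> VV[0]=[5, 2, 0]
Event 10: SEND 1->2: VV[1][1]++ -> VV[1]=[2, 6, 3], msg_vec=[2, 6, 3]; VV[2]=max(VV[2],msg_vec) then VV[2][2]++ -> VV[2]=[2, 6, 4]
Event 5 stamp: [2, 2, 2]
Event 6 stamp: [2, 2, 3]
[2, 2, 2] <= [2, 2, 3]? True. Equal? False. Happens-before: True

Answer: yes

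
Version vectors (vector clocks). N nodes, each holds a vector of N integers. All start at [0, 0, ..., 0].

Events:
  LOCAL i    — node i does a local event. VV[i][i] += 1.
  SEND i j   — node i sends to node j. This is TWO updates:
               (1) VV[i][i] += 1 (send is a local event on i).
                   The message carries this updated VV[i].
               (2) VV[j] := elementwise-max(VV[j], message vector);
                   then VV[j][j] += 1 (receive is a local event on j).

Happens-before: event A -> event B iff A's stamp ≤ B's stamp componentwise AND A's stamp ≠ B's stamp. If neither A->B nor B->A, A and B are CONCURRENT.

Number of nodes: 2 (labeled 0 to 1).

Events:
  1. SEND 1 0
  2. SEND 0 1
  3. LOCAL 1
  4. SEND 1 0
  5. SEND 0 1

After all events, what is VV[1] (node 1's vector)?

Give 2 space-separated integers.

Initial: VV[0]=[0, 0]
Initial: VV[1]=[0, 0]
Event 1: SEND 1->0: VV[1][1]++ -> VV[1]=[0, 1], msg_vec=[0, 1]; VV[0]=max(VV[0],msg_vec) then VV[0][0]++ -> VV[0]=[1, 1]
Event 2: SEND 0->1: VV[0][0]++ -> VV[0]=[2, 1], msg_vec=[2, 1]; VV[1]=max(VV[1],msg_vec) then VV[1][1]++ -> VV[1]=[2, 2]
Event 3: LOCAL 1: VV[1][1]++ -> VV[1]=[2, 3]
Event 4: SEND 1->0: VV[1][1]++ -> VV[1]=[2, 4], msg_vec=[2, 4]; VV[0]=max(VV[0],msg_vec) then VV[0][0]++ -> VV[0]=[3, 4]
Event 5: SEND 0->1: VV[0][0]++ -> VV[0]=[4, 4], msg_vec=[4, 4]; VV[1]=max(VV[1],msg_vec) then VV[1][1]++ -> VV[1]=[4, 5]
Final vectors: VV[0]=[4, 4]; VV[1]=[4, 5]

Answer: 4 5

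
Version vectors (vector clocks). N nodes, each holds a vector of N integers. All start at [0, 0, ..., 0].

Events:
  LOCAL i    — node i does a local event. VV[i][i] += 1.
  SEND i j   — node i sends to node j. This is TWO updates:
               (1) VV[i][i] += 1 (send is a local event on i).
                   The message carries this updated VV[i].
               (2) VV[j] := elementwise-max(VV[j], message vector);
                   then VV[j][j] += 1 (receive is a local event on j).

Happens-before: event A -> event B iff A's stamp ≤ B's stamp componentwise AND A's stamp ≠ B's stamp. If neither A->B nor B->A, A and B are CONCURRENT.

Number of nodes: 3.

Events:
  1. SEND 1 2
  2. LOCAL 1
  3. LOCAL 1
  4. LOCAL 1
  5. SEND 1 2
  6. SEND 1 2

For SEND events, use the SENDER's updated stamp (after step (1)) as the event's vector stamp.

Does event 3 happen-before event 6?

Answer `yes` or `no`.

Answer: yes

Derivation:
Initial: VV[0]=[0, 0, 0]
Initial: VV[1]=[0, 0, 0]
Initial: VV[2]=[0, 0, 0]
Event 1: SEND 1->2: VV[1][1]++ -> VV[1]=[0, 1, 0], msg_vec=[0, 1, 0]; VV[2]=max(VV[2],msg_vec) then VV[2][2]++ -> VV[2]=[0, 1, 1]
Event 2: LOCAL 1: VV[1][1]++ -> VV[1]=[0, 2, 0]
Event 3: LOCAL 1: VV[1][1]++ -> VV[1]=[0, 3, 0]
Event 4: LOCAL 1: VV[1][1]++ -> VV[1]=[0, 4, 0]
Event 5: SEND 1->2: VV[1][1]++ -> VV[1]=[0, 5, 0], msg_vec=[0, 5, 0]; VV[2]=max(VV[2],msg_vec) then VV[2][2]++ -> VV[2]=[0, 5, 2]
Event 6: SEND 1->2: VV[1][1]++ -> VV[1]=[0, 6, 0], msg_vec=[0, 6, 0]; VV[2]=max(VV[2],msg_vec) then VV[2][2]++ -> VV[2]=[0, 6, 3]
Event 3 stamp: [0, 3, 0]
Event 6 stamp: [0, 6, 0]
[0, 3, 0] <= [0, 6, 0]? True. Equal? False. Happens-before: True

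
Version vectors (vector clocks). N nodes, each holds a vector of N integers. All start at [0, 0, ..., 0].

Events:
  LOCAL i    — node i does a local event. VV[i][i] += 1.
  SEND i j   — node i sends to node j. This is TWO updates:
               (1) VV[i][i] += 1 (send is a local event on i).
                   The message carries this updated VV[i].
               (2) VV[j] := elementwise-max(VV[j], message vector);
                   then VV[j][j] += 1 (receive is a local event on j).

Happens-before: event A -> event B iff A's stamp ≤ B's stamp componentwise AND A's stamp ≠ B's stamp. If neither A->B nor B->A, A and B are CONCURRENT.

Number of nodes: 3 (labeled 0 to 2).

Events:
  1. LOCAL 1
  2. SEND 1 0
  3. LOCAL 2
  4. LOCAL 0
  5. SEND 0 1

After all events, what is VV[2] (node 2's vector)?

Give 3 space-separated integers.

Answer: 0 0 1

Derivation:
Initial: VV[0]=[0, 0, 0]
Initial: VV[1]=[0, 0, 0]
Initial: VV[2]=[0, 0, 0]
Event 1: LOCAL 1: VV[1][1]++ -> VV[1]=[0, 1, 0]
Event 2: SEND 1->0: VV[1][1]++ -> VV[1]=[0, 2, 0], msg_vec=[0, 2, 0]; VV[0]=max(VV[0],msg_vec) then VV[0][0]++ -> VV[0]=[1, 2, 0]
Event 3: LOCAL 2: VV[2][2]++ -> VV[2]=[0, 0, 1]
Event 4: LOCAL 0: VV[0][0]++ -> VV[0]=[2, 2, 0]
Event 5: SEND 0->1: VV[0][0]++ -> VV[0]=[3, 2, 0], msg_vec=[3, 2, 0]; VV[1]=max(VV[1],msg_vec) then VV[1][1]++ -> VV[1]=[3, 3, 0]
Final vectors: VV[0]=[3, 2, 0]; VV[1]=[3, 3, 0]; VV[2]=[0, 0, 1]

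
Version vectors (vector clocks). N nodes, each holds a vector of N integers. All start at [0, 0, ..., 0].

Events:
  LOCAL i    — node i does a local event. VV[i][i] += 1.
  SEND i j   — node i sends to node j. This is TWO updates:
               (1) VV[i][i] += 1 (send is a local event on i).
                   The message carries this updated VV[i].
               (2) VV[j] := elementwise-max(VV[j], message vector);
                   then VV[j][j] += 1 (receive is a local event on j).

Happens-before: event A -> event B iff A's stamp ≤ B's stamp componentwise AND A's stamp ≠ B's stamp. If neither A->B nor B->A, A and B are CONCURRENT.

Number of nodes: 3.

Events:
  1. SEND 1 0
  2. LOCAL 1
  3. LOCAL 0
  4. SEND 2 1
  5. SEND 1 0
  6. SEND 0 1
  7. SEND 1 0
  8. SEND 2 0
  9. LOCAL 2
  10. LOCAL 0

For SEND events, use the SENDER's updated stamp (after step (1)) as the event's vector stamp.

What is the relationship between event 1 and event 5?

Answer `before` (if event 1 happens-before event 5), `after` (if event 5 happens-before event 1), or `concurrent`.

Initial: VV[0]=[0, 0, 0]
Initial: VV[1]=[0, 0, 0]
Initial: VV[2]=[0, 0, 0]
Event 1: SEND 1->0: VV[1][1]++ -> VV[1]=[0, 1, 0], msg_vec=[0, 1, 0]; VV[0]=max(VV[0],msg_vec) then VV[0][0]++ -> VV[0]=[1, 1, 0]
Event 2: LOCAL 1: VV[1][1]++ -> VV[1]=[0, 2, 0]
Event 3: LOCAL 0: VV[0][0]++ -> VV[0]=[2, 1, 0]
Event 4: SEND 2->1: VV[2][2]++ -> VV[2]=[0, 0, 1], msg_vec=[0, 0, 1]; VV[1]=max(VV[1],msg_vec) then VV[1][1]++ -> VV[1]=[0, 3, 1]
Event 5: SEND 1->0: VV[1][1]++ -> VV[1]=[0, 4, 1], msg_vec=[0, 4, 1]; VV[0]=max(VV[0],msg_vec) then VV[0][0]++ -> VV[0]=[3, 4, 1]
Event 6: SEND 0->1: VV[0][0]++ -> VV[0]=[4, 4, 1], msg_vec=[4, 4, 1]; VV[1]=max(VV[1],msg_vec) then VV[1][1]++ -> VV[1]=[4, 5, 1]
Event 7: SEND 1->0: VV[1][1]++ -> VV[1]=[4, 6, 1], msg_vec=[4, 6, 1]; VV[0]=max(VV[0],msg_vec) then VV[0][0]++ -> VV[0]=[5, 6, 1]
Event 8: SEND 2->0: VV[2][2]++ -> VV[2]=[0, 0, 2], msg_vec=[0, 0, 2]; VV[0]=max(VV[0],msg_vec) then VV[0][0]++ -> VV[0]=[6, 6, 2]
Event 9: LOCAL 2: VV[2][2]++ -> VV[2]=[0, 0, 3]
Event 10: LOCAL 0: VV[0][0]++ -> VV[0]=[7, 6, 2]
Event 1 stamp: [0, 1, 0]
Event 5 stamp: [0, 4, 1]
[0, 1, 0] <= [0, 4, 1]? True
[0, 4, 1] <= [0, 1, 0]? False
Relation: before

Answer: before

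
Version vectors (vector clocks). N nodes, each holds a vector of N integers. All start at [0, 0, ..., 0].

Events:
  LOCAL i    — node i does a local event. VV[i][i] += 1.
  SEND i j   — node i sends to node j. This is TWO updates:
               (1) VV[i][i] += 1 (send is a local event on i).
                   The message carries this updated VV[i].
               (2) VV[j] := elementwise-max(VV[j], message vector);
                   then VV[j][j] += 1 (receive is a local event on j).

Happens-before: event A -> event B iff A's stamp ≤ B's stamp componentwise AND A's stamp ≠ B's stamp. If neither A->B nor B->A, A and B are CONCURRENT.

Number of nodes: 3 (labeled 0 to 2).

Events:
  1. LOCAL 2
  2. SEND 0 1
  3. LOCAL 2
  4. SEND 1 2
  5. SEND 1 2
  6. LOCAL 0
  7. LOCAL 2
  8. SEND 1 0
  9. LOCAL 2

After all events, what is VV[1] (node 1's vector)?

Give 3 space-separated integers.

Answer: 1 4 0

Derivation:
Initial: VV[0]=[0, 0, 0]
Initial: VV[1]=[0, 0, 0]
Initial: VV[2]=[0, 0, 0]
Event 1: LOCAL 2: VV[2][2]++ -> VV[2]=[0, 0, 1]
Event 2: SEND 0->1: VV[0][0]++ -> VV[0]=[1, 0, 0], msg_vec=[1, 0, 0]; VV[1]=max(VV[1],msg_vec) then VV[1][1]++ -> VV[1]=[1, 1, 0]
Event 3: LOCAL 2: VV[2][2]++ -> VV[2]=[0, 0, 2]
Event 4: SEND 1->2: VV[1][1]++ -> VV[1]=[1, 2, 0], msg_vec=[1, 2, 0]; VV[2]=max(VV[2],msg_vec) then VV[2][2]++ -> VV[2]=[1, 2, 3]
Event 5: SEND 1->2: VV[1][1]++ -> VV[1]=[1, 3, 0], msg_vec=[1, 3, 0]; VV[2]=max(VV[2],msg_vec) then VV[2][2]++ -> VV[2]=[1, 3, 4]
Event 6: LOCAL 0: VV[0][0]++ -> VV[0]=[2, 0, 0]
Event 7: LOCAL 2: VV[2][2]++ -> VV[2]=[1, 3, 5]
Event 8: SEND 1->0: VV[1][1]++ -> VV[1]=[1, 4, 0], msg_vec=[1, 4, 0]; VV[0]=max(VV[0],msg_vec) then VV[0][0]++ -> VV[0]=[3, 4, 0]
Event 9: LOCAL 2: VV[2][2]++ -> VV[2]=[1, 3, 6]
Final vectors: VV[0]=[3, 4, 0]; VV[1]=[1, 4, 0]; VV[2]=[1, 3, 6]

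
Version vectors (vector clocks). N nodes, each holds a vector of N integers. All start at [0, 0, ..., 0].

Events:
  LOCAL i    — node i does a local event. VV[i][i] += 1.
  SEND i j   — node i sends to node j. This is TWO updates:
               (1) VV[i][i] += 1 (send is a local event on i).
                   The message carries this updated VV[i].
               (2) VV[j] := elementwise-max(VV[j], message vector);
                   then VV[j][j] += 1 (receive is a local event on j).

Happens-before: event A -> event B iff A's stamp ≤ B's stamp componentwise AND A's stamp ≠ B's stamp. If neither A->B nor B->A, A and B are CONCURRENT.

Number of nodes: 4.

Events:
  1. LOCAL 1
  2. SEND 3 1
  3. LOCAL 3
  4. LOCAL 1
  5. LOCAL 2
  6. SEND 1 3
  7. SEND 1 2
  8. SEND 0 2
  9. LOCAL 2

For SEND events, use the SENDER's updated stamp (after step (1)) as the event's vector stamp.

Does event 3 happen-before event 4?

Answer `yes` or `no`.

Initial: VV[0]=[0, 0, 0, 0]
Initial: VV[1]=[0, 0, 0, 0]
Initial: VV[2]=[0, 0, 0, 0]
Initial: VV[3]=[0, 0, 0, 0]
Event 1: LOCAL 1: VV[1][1]++ -> VV[1]=[0, 1, 0, 0]
Event 2: SEND 3->1: VV[3][3]++ -> VV[3]=[0, 0, 0, 1], msg_vec=[0, 0, 0, 1]; VV[1]=max(VV[1],msg_vec) then VV[1][1]++ -> VV[1]=[0, 2, 0, 1]
Event 3: LOCAL 3: VV[3][3]++ -> VV[3]=[0, 0, 0, 2]
Event 4: LOCAL 1: VV[1][1]++ -> VV[1]=[0, 3, 0, 1]
Event 5: LOCAL 2: VV[2][2]++ -> VV[2]=[0, 0, 1, 0]
Event 6: SEND 1->3: VV[1][1]++ -> VV[1]=[0, 4, 0, 1], msg_vec=[0, 4, 0, 1]; VV[3]=max(VV[3],msg_vec) then VV[3][3]++ -> VV[3]=[0, 4, 0, 3]
Event 7: SEND 1->2: VV[1][1]++ -> VV[1]=[0, 5, 0, 1], msg_vec=[0, 5, 0, 1]; VV[2]=max(VV[2],msg_vec) then VV[2][2]++ -> VV[2]=[0, 5, 2, 1]
Event 8: SEND 0->2: VV[0][0]++ -> VV[0]=[1, 0, 0, 0], msg_vec=[1, 0, 0, 0]; VV[2]=max(VV[2],msg_vec) then VV[2][2]++ -> VV[2]=[1, 5, 3, 1]
Event 9: LOCAL 2: VV[2][2]++ -> VV[2]=[1, 5, 4, 1]
Event 3 stamp: [0, 0, 0, 2]
Event 4 stamp: [0, 3, 0, 1]
[0, 0, 0, 2] <= [0, 3, 0, 1]? False. Equal? False. Happens-before: False

Answer: no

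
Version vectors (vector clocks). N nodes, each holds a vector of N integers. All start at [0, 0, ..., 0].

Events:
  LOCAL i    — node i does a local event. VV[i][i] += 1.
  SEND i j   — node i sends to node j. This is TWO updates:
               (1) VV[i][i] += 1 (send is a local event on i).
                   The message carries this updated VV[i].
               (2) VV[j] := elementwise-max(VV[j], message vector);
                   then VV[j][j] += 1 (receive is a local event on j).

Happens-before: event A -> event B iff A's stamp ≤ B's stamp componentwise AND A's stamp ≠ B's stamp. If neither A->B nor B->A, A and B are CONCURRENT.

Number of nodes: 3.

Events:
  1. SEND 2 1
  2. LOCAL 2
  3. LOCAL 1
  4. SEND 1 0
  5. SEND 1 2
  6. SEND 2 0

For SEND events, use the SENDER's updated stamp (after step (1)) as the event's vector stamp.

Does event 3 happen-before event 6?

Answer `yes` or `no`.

Answer: yes

Derivation:
Initial: VV[0]=[0, 0, 0]
Initial: VV[1]=[0, 0, 0]
Initial: VV[2]=[0, 0, 0]
Event 1: SEND 2->1: VV[2][2]++ -> VV[2]=[0, 0, 1], msg_vec=[0, 0, 1]; VV[1]=max(VV[1],msg_vec) then VV[1][1]++ -> VV[1]=[0, 1, 1]
Event 2: LOCAL 2: VV[2][2]++ -> VV[2]=[0, 0, 2]
Event 3: LOCAL 1: VV[1][1]++ -> VV[1]=[0, 2, 1]
Event 4: SEND 1->0: VV[1][1]++ -> VV[1]=[0, 3, 1], msg_vec=[0, 3, 1]; VV[0]=max(VV[0],msg_vec) then VV[0][0]++ -> VV[0]=[1, 3, 1]
Event 5: SEND 1->2: VV[1][1]++ -> VV[1]=[0, 4, 1], msg_vec=[0, 4, 1]; VV[2]=max(VV[2],msg_vec) then VV[2][2]++ -> VV[2]=[0, 4, 3]
Event 6: SEND 2->0: VV[2][2]++ -> VV[2]=[0, 4, 4], msg_vec=[0, 4, 4]; VV[0]=max(VV[0],msg_vec) then VV[0][0]++ -> VV[0]=[2, 4, 4]
Event 3 stamp: [0, 2, 1]
Event 6 stamp: [0, 4, 4]
[0, 2, 1] <= [0, 4, 4]? True. Equal? False. Happens-before: True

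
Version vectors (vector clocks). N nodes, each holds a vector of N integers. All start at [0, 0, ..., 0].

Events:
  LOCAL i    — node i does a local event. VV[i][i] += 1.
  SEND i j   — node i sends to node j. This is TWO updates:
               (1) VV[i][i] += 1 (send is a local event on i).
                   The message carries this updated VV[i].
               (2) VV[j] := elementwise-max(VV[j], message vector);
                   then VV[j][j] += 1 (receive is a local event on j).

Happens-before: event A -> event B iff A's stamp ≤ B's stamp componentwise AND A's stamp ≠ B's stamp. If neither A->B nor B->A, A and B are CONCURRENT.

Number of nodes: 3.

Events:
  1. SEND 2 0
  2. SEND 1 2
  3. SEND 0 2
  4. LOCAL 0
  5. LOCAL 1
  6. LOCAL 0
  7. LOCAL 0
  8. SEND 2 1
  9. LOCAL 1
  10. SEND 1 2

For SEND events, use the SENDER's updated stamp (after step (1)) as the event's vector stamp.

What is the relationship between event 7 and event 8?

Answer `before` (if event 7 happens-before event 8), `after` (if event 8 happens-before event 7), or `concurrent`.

Answer: concurrent

Derivation:
Initial: VV[0]=[0, 0, 0]
Initial: VV[1]=[0, 0, 0]
Initial: VV[2]=[0, 0, 0]
Event 1: SEND 2->0: VV[2][2]++ -> VV[2]=[0, 0, 1], msg_vec=[0, 0, 1]; VV[0]=max(VV[0],msg_vec) then VV[0][0]++ -> VV[0]=[1, 0, 1]
Event 2: SEND 1->2: VV[1][1]++ -> VV[1]=[0, 1, 0], msg_vec=[0, 1, 0]; VV[2]=max(VV[2],msg_vec) then VV[2][2]++ -> VV[2]=[0, 1, 2]
Event 3: SEND 0->2: VV[0][0]++ -> VV[0]=[2, 0, 1], msg_vec=[2, 0, 1]; VV[2]=max(VV[2],msg_vec) then VV[2][2]++ -> VV[2]=[2, 1, 3]
Event 4: LOCAL 0: VV[0][0]++ -> VV[0]=[3, 0, 1]
Event 5: LOCAL 1: VV[1][1]++ -> VV[1]=[0, 2, 0]
Event 6: LOCAL 0: VV[0][0]++ -> VV[0]=[4, 0, 1]
Event 7: LOCAL 0: VV[0][0]++ -> VV[0]=[5, 0, 1]
Event 8: SEND 2->1: VV[2][2]++ -> VV[2]=[2, 1, 4], msg_vec=[2, 1, 4]; VV[1]=max(VV[1],msg_vec) then VV[1][1]++ -> VV[1]=[2, 3, 4]
Event 9: LOCAL 1: VV[1][1]++ -> VV[1]=[2, 4, 4]
Event 10: SEND 1->2: VV[1][1]++ -> VV[1]=[2, 5, 4], msg_vec=[2, 5, 4]; VV[2]=max(VV[2],msg_vec) then VV[2][2]++ -> VV[2]=[2, 5, 5]
Event 7 stamp: [5, 0, 1]
Event 8 stamp: [2, 1, 4]
[5, 0, 1] <= [2, 1, 4]? False
[2, 1, 4] <= [5, 0, 1]? False
Relation: concurrent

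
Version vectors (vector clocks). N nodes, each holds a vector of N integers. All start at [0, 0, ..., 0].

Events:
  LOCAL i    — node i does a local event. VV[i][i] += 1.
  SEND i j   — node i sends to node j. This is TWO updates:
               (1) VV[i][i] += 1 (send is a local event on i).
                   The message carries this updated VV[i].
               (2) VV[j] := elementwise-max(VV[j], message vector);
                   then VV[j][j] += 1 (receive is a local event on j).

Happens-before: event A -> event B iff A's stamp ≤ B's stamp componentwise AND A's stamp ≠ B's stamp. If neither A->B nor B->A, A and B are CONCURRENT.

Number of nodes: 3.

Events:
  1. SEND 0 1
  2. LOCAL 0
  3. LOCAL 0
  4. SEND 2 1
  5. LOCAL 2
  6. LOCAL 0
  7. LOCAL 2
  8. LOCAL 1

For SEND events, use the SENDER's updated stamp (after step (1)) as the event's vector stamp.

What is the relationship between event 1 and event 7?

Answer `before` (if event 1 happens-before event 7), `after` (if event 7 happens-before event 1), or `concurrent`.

Answer: concurrent

Derivation:
Initial: VV[0]=[0, 0, 0]
Initial: VV[1]=[0, 0, 0]
Initial: VV[2]=[0, 0, 0]
Event 1: SEND 0->1: VV[0][0]++ -> VV[0]=[1, 0, 0], msg_vec=[1, 0, 0]; VV[1]=max(VV[1],msg_vec) then VV[1][1]++ -> VV[1]=[1, 1, 0]
Event 2: LOCAL 0: VV[0][0]++ -> VV[0]=[2, 0, 0]
Event 3: LOCAL 0: VV[0][0]++ -> VV[0]=[3, 0, 0]
Event 4: SEND 2->1: VV[2][2]++ -> VV[2]=[0, 0, 1], msg_vec=[0, 0, 1]; VV[1]=max(VV[1],msg_vec) then VV[1][1]++ -> VV[1]=[1, 2, 1]
Event 5: LOCAL 2: VV[2][2]++ -> VV[2]=[0, 0, 2]
Event 6: LOCAL 0: VV[0][0]++ -> VV[0]=[4, 0, 0]
Event 7: LOCAL 2: VV[2][2]++ -> VV[2]=[0, 0, 3]
Event 8: LOCAL 1: VV[1][1]++ -> VV[1]=[1, 3, 1]
Event 1 stamp: [1, 0, 0]
Event 7 stamp: [0, 0, 3]
[1, 0, 0] <= [0, 0, 3]? False
[0, 0, 3] <= [1, 0, 0]? False
Relation: concurrent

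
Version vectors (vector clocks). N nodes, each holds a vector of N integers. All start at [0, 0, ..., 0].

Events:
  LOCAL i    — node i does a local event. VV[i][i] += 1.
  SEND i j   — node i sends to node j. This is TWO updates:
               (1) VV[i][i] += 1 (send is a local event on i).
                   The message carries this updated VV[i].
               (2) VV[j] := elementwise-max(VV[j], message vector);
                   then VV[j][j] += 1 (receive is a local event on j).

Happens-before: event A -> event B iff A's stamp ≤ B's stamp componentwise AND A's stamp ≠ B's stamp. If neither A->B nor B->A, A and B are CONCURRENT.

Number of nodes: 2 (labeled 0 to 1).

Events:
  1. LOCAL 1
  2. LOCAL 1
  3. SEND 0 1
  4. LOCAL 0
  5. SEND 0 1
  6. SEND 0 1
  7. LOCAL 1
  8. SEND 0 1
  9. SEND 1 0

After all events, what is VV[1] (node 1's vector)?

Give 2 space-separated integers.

Initial: VV[0]=[0, 0]
Initial: VV[1]=[0, 0]
Event 1: LOCAL 1: VV[1][1]++ -> VV[1]=[0, 1]
Event 2: LOCAL 1: VV[1][1]++ -> VV[1]=[0, 2]
Event 3: SEND 0->1: VV[0][0]++ -> VV[0]=[1, 0], msg_vec=[1, 0]; VV[1]=max(VV[1],msg_vec) then VV[1][1]++ -> VV[1]=[1, 3]
Event 4: LOCAL 0: VV[0][0]++ -> VV[0]=[2, 0]
Event 5: SEND 0->1: VV[0][0]++ -> VV[0]=[3, 0], msg_vec=[3, 0]; VV[1]=max(VV[1],msg_vec) then VV[1][1]++ -> VV[1]=[3, 4]
Event 6: SEND 0->1: VV[0][0]++ -> VV[0]=[4, 0], msg_vec=[4, 0]; VV[1]=max(VV[1],msg_vec) then VV[1][1]++ -> VV[1]=[4, 5]
Event 7: LOCAL 1: VV[1][1]++ -> VV[1]=[4, 6]
Event 8: SEND 0->1: VV[0][0]++ -> VV[0]=[5, 0], msg_vec=[5, 0]; VV[1]=max(VV[1],msg_vec) then VV[1][1]++ -> VV[1]=[5, 7]
Event 9: SEND 1->0: VV[1][1]++ -> VV[1]=[5, 8], msg_vec=[5, 8]; VV[0]=max(VV[0],msg_vec) then VV[0][0]++ -> VV[0]=[6, 8]
Final vectors: VV[0]=[6, 8]; VV[1]=[5, 8]

Answer: 5 8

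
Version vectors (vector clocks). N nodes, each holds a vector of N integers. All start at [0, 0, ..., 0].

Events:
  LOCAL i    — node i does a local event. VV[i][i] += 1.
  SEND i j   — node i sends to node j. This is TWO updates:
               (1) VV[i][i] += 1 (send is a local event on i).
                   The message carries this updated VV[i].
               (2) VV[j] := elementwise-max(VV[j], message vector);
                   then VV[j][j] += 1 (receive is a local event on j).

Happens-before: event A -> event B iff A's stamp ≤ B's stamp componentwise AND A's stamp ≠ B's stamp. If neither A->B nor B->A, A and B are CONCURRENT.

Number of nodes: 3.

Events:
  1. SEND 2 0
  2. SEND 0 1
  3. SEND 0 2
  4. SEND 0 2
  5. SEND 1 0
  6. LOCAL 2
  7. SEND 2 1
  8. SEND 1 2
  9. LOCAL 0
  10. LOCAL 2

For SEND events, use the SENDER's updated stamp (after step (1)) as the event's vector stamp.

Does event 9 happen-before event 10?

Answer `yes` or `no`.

Answer: no

Derivation:
Initial: VV[0]=[0, 0, 0]
Initial: VV[1]=[0, 0, 0]
Initial: VV[2]=[0, 0, 0]
Event 1: SEND 2->0: VV[2][2]++ -> VV[2]=[0, 0, 1], msg_vec=[0, 0, 1]; VV[0]=max(VV[0],msg_vec) then VV[0][0]++ -> VV[0]=[1, 0, 1]
Event 2: SEND 0->1: VV[0][0]++ -> VV[0]=[2, 0, 1], msg_vec=[2, 0, 1]; VV[1]=max(VV[1],msg_vec) then VV[1][1]++ -> VV[1]=[2, 1, 1]
Event 3: SEND 0->2: VV[0][0]++ -> VV[0]=[3, 0, 1], msg_vec=[3, 0, 1]; VV[2]=max(VV[2],msg_vec) then VV[2][2]++ -> VV[2]=[3, 0, 2]
Event 4: SEND 0->2: VV[0][0]++ -> VV[0]=[4, 0, 1], msg_vec=[4, 0, 1]; VV[2]=max(VV[2],msg_vec) then VV[2][2]++ -> VV[2]=[4, 0, 3]
Event 5: SEND 1->0: VV[1][1]++ -> VV[1]=[2, 2, 1], msg_vec=[2, 2, 1]; VV[0]=max(VV[0],msg_vec) then VV[0][0]++ -> VV[0]=[5, 2, 1]
Event 6: LOCAL 2: VV[2][2]++ -> VV[2]=[4, 0, 4]
Event 7: SEND 2->1: VV[2][2]++ -> VV[2]=[4, 0, 5], msg_vec=[4, 0, 5]; VV[1]=max(VV[1],msg_vec) then VV[1][1]++ -> VV[1]=[4, 3, 5]
Event 8: SEND 1->2: VV[1][1]++ -> VV[1]=[4, 4, 5], msg_vec=[4, 4, 5]; VV[2]=max(VV[2],msg_vec) then VV[2][2]++ -> VV[2]=[4, 4, 6]
Event 9: LOCAL 0: VV[0][0]++ -> VV[0]=[6, 2, 1]
Event 10: LOCAL 2: VV[2][2]++ -> VV[2]=[4, 4, 7]
Event 9 stamp: [6, 2, 1]
Event 10 stamp: [4, 4, 7]
[6, 2, 1] <= [4, 4, 7]? False. Equal? False. Happens-before: False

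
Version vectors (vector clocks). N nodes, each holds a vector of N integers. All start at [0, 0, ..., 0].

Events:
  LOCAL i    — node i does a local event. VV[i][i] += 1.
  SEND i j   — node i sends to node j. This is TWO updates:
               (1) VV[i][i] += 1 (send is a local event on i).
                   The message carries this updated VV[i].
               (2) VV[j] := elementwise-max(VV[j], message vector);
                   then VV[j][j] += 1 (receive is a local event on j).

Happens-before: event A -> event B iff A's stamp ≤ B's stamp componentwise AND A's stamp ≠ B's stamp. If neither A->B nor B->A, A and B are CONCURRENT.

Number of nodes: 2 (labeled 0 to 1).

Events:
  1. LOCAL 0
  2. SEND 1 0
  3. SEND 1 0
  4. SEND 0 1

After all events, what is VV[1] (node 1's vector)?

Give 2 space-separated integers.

Answer: 4 3

Derivation:
Initial: VV[0]=[0, 0]
Initial: VV[1]=[0, 0]
Event 1: LOCAL 0: VV[0][0]++ -> VV[0]=[1, 0]
Event 2: SEND 1->0: VV[1][1]++ -> VV[1]=[0, 1], msg_vec=[0, 1]; VV[0]=max(VV[0],msg_vec) then VV[0][0]++ -> VV[0]=[2, 1]
Event 3: SEND 1->0: VV[1][1]++ -> VV[1]=[0, 2], msg_vec=[0, 2]; VV[0]=max(VV[0],msg_vec) then VV[0][0]++ -> VV[0]=[3, 2]
Event 4: SEND 0->1: VV[0][0]++ -> VV[0]=[4, 2], msg_vec=[4, 2]; VV[1]=max(VV[1],msg_vec) then VV[1][1]++ -> VV[1]=[4, 3]
Final vectors: VV[0]=[4, 2]; VV[1]=[4, 3]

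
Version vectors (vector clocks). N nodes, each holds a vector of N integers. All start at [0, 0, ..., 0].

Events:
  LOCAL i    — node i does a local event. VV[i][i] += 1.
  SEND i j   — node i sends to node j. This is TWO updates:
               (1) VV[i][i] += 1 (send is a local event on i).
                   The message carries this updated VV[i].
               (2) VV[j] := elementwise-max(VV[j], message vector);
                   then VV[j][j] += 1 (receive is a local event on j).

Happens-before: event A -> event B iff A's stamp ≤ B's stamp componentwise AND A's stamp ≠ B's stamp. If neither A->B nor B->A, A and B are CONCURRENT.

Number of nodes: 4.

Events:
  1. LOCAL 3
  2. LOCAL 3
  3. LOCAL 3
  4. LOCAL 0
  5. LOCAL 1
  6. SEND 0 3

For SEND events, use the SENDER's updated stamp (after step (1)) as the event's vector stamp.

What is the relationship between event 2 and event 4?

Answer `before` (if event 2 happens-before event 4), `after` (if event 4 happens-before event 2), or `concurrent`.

Initial: VV[0]=[0, 0, 0, 0]
Initial: VV[1]=[0, 0, 0, 0]
Initial: VV[2]=[0, 0, 0, 0]
Initial: VV[3]=[0, 0, 0, 0]
Event 1: LOCAL 3: VV[3][3]++ -> VV[3]=[0, 0, 0, 1]
Event 2: LOCAL 3: VV[3][3]++ -> VV[3]=[0, 0, 0, 2]
Event 3: LOCAL 3: VV[3][3]++ -> VV[3]=[0, 0, 0, 3]
Event 4: LOCAL 0: VV[0][0]++ -> VV[0]=[1, 0, 0, 0]
Event 5: LOCAL 1: VV[1][1]++ -> VV[1]=[0, 1, 0, 0]
Event 6: SEND 0->3: VV[0][0]++ -> VV[0]=[2, 0, 0, 0], msg_vec=[2, 0, 0, 0]; VV[3]=max(VV[3],msg_vec) then VV[3][3]++ -> VV[3]=[2, 0, 0, 4]
Event 2 stamp: [0, 0, 0, 2]
Event 4 stamp: [1, 0, 0, 0]
[0, 0, 0, 2] <= [1, 0, 0, 0]? False
[1, 0, 0, 0] <= [0, 0, 0, 2]? False
Relation: concurrent

Answer: concurrent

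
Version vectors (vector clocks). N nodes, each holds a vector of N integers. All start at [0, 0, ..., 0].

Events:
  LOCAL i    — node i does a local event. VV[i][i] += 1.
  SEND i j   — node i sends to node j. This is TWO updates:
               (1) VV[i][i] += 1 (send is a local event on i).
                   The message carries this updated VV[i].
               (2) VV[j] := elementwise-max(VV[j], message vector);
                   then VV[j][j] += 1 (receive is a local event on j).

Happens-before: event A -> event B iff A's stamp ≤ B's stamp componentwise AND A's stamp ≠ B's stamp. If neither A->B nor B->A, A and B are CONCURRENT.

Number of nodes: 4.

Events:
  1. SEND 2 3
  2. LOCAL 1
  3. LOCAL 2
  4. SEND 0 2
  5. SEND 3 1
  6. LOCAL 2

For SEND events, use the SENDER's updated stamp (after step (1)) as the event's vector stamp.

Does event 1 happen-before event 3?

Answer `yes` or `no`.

Answer: yes

Derivation:
Initial: VV[0]=[0, 0, 0, 0]
Initial: VV[1]=[0, 0, 0, 0]
Initial: VV[2]=[0, 0, 0, 0]
Initial: VV[3]=[0, 0, 0, 0]
Event 1: SEND 2->3: VV[2][2]++ -> VV[2]=[0, 0, 1, 0], msg_vec=[0, 0, 1, 0]; VV[3]=max(VV[3],msg_vec) then VV[3][3]++ -> VV[3]=[0, 0, 1, 1]
Event 2: LOCAL 1: VV[1][1]++ -> VV[1]=[0, 1, 0, 0]
Event 3: LOCAL 2: VV[2][2]++ -> VV[2]=[0, 0, 2, 0]
Event 4: SEND 0->2: VV[0][0]++ -> VV[0]=[1, 0, 0, 0], msg_vec=[1, 0, 0, 0]; VV[2]=max(VV[2],msg_vec) then VV[2][2]++ -> VV[2]=[1, 0, 3, 0]
Event 5: SEND 3->1: VV[3][3]++ -> VV[3]=[0, 0, 1, 2], msg_vec=[0, 0, 1, 2]; VV[1]=max(VV[1],msg_vec) then VV[1][1]++ -> VV[1]=[0, 2, 1, 2]
Event 6: LOCAL 2: VV[2][2]++ -> VV[2]=[1, 0, 4, 0]
Event 1 stamp: [0, 0, 1, 0]
Event 3 stamp: [0, 0, 2, 0]
[0, 0, 1, 0] <= [0, 0, 2, 0]? True. Equal? False. Happens-before: True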